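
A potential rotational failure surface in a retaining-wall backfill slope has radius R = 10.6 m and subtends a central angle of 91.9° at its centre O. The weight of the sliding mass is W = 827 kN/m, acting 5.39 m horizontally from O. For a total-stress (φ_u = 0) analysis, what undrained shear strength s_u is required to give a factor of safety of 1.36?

s_u = 33.6 kPa

FS = s_u·L_a·R / (W·d), so s_u = FS·W·d / (L_a·R).
Arc length L_a = R·θ = 10.6·(91.9°·π/180) = 10.6·1.6040 = 17.00 m
s_u = 1.36·827·5.39 / (17.00·10.6) = 6062.2 / 180.22 = 33.64 kPa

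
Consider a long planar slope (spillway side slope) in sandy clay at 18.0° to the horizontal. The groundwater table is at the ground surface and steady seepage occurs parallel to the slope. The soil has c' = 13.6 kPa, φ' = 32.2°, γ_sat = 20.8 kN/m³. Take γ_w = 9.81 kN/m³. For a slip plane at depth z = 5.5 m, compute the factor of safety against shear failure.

FS = 1.43

With seepage parallel to the slope and the water table at the surface, the effective normal stress on the slip plane uses the buoyant unit weight γ' = γ_sat − γ_w while the driving shear stress uses γ_sat:
FS = [c' + γ' z cos²β tanφ'] / [γ_sat z sinβ cosβ]
γ' = 20.8 − 9.81 = 10.99 kN/m³
Numerator = 13.6 + 10.99·5.5·cos²18.0°·tan32.2° = 13.6 + 10.99·5.5·0.9045·0.6297 = 48.029 kPa
Denominator = 20.8·5.5·sin18.0°·cos18.0° = 20.8·5.5·0.3090·0.9511 = 33.621 kPa
FS = 48.029 / 33.621 = 1.429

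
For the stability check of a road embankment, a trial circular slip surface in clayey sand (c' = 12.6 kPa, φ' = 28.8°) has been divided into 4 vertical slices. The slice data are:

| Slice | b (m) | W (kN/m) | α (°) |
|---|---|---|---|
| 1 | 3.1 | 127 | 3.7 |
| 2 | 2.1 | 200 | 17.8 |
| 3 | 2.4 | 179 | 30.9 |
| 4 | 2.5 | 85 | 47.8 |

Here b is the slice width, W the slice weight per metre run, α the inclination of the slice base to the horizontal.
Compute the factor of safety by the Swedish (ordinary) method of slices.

FS = 1.96

Ordinary method of slices: FS = Σ[c'·Δl_i + (W_i cosα_i)·tanφ'] / Σ W_i sinα_i, with Δl_i = b_i / cosα_i.
Slice 1: Δl = 3.1/cos3.7° = 3.106 m; N'_1 = 127·cos3.7° = 126.7; c'Δl = 39.14; W sinα = 8.2
Slice 2: Δl = 2.1/cos17.8° = 2.206 m; N'_2 = 200·cos17.8° = 190.4; c'Δl = 27.79; W sinα = 61.1
Slice 3: Δl = 2.4/cos30.9° = 2.797 m; N'_3 = 179·cos30.9° = 153.6; c'Δl = 35.24; W sinα = 91.9
Slice 4: Δl = 2.5/cos47.8° = 3.722 m; N'_4 = 85·cos47.8° = 57.1; c'Δl = 46.89; W sinα = 63.0
Σc'Δl = 149.1 kN/m; ΣN' = 527.9 kN/m; ΣW sinα = 224.2 kN/m
Resisting = 149.1 + 527.9·tan28.8° = 149.1 + 290.2 = 439.3 kN/m
FS = 439.3 / 224.2 = 1.959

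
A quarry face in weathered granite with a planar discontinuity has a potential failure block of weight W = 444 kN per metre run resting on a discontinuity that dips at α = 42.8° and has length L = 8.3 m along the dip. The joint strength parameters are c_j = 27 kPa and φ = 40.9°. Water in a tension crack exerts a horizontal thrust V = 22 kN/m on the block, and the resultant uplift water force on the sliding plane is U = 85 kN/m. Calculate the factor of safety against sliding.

FS = 1.32

Resolving the block weight along and normal to the plane and applying the Mohr–Coulomb strength on the joint:
N' = W cosα − U − V sinα = 444·cos42.8° − 85 − 22·sin42.8° = 225.8 kN/m
Driving force T = W sinα + V cosα = 444·sin42.8° + 22·cos42.8° = 317.8 kN/m
Resisting force R = c_j·L + N'·tanφ = 27·8.3 + 225.8·tan40.9° = 224.1 + 195.6 = 419.7 kN/m
FS = R / T = 419.7 / 317.8 = 1.321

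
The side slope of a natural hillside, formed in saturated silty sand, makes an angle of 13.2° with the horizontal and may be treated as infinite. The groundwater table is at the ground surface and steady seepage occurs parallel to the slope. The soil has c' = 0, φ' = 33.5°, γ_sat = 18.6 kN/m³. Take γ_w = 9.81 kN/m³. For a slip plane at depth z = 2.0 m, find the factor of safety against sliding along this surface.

FS = 1.33

With seepage parallel to the slope and the water table at the surface, the effective normal stress on the slip plane uses the buoyant unit weight γ' = γ_sat − γ_w while the driving shear stress uses γ_sat:
FS = [c' + γ' z cos²β tanφ'] / [γ_sat z sinβ cosβ]
(For c' = 0 this reduces to FS = (γ'/γ_sat)·tanφ'/tanβ.)
γ' = 18.6 − 9.81 = 8.79 kN/m³
Numerator = 0.0 + 8.79·2.0·cos²13.2°·tan33.5° = 0.0 + 8.79·2.0·0.9479·0.6619 = 11.029 kPa
Denominator = 18.6·2.0·sin13.2°·cos13.2° = 18.6·2.0·0.2284·0.9736 = 8.270 kPa
FS = 11.029 / 8.270 = 1.334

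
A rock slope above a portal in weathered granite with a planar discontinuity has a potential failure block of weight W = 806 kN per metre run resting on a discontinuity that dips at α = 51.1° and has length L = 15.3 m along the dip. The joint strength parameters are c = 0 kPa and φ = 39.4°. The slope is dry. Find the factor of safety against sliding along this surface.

Resolving the block weight along and normal to the plane and applying the Mohr–Coulomb strength on the joint:
N' = W cosα = 806·cos51.1° = 506.1 kN/m
Driving force T = W sinα = 806·sin51.1° = 627.3 kN/m
Resisting force R = c·L + N'·tanφ = 0·15.3 + 506.1·tan39.4° = 0.0 + 415.7 = 415.7 kN/m
FS = R / T = 415.7 / 627.3 = 0.663

FS = 0.66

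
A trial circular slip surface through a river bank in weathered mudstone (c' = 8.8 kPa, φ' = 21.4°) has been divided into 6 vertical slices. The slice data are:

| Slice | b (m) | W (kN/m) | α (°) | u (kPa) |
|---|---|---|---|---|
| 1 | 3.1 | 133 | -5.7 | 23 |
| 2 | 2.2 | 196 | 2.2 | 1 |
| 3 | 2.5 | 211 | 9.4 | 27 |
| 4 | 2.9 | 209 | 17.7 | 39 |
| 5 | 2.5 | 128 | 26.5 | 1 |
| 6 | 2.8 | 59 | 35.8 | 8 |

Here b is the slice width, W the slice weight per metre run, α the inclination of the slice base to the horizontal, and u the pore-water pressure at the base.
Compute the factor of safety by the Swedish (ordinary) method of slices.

Ordinary method of slices: FS = Σ[c'·Δl_i + (W_i cosα_i − u_i·Δl_i)·tanφ'] / Σ W_i sinα_i, with Δl_i = b_i / cosα_i.
Slice 1: Δl = 3.1/cos(-5.7°) = 3.115 m; N'_1 = 133·cos(-5.7°) − 23·3.115 = 60.7; c'Δl = 27.42; W sinα = -13.2
Slice 2: Δl = 2.2/cos2.2° = 2.202 m; N'_2 = 196·cos2.2° − 1·2.202 = 193.7; c'Δl = 19.37; W sinα = 7.5
Slice 3: Δl = 2.5/cos9.4° = 2.534 m; N'_3 = 211·cos9.4° − 27·2.534 = 139.7; c'Δl = 22.30; W sinα = 34.5
Slice 4: Δl = 2.9/cos17.7° = 3.044 m; N'_4 = 209·cos17.7° − 39·3.044 = 80.4; c'Δl = 26.79; W sinα = 63.5
Slice 5: Δl = 2.5/cos26.5° = 2.794 m; N'_5 = 128·cos26.5° − 1·2.794 = 111.8; c'Δl = 24.58; W sinα = 57.1
Slice 6: Δl = 2.8/cos35.8° = 3.452 m; N'_6 = 59·cos35.8° − 8·3.452 = 20.2; c'Δl = 30.38; W sinα = 34.5
Σc'Δl = 150.8 kN/m; ΣN' = 606.5 kN/m; ΣW sinα = 183.9 kN/m
Resisting = 150.8 + 606.5·tan21.4° = 150.8 + 237.7 = 388.5 kN/m
FS = 388.5 / 183.9 = 2.112

FS = 2.11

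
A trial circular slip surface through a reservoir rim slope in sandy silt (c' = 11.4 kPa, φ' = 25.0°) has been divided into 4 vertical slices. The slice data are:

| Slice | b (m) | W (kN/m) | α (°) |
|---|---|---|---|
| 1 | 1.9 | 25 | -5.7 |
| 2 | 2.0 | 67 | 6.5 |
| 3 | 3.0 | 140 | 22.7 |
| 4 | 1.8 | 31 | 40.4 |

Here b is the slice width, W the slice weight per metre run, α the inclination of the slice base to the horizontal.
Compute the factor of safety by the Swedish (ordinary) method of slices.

FS = 2.81

Ordinary method of slices: FS = Σ[c'·Δl_i + (W_i cosα_i)·tanφ'] / Σ W_i sinα_i, with Δl_i = b_i / cosα_i.
Slice 1: Δl = 1.9/cos(-5.7°) = 1.909 m; N'_1 = 25·cos(-5.7°) = 24.9; c'Δl = 21.77; W sinα = -2.5
Slice 2: Δl = 2.0/cos6.5° = 2.013 m; N'_2 = 67·cos6.5° = 66.6; c'Δl = 22.95; W sinα = 7.6
Slice 3: Δl = 3.0/cos22.7° = 3.252 m; N'_3 = 140·cos22.7° = 129.2; c'Δl = 37.07; W sinα = 54.0
Slice 4: Δl = 1.8/cos40.4° = 2.364 m; N'_4 = 31·cos40.4° = 23.6; c'Δl = 26.95; W sinα = 20.1
Σc'Δl = 108.7 kN/m; ΣN' = 244.2 kN/m; ΣW sinα = 79.2 kN/m
Resisting = 108.7 + 244.2·tan25.0° = 108.7 + 113.9 = 222.6 kN/m
FS = 222.6 / 79.2 = 2.810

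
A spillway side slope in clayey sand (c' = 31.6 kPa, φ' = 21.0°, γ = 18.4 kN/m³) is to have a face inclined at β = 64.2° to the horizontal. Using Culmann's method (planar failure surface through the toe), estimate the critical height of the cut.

Culmann's analysis gives the critical failure plane at α_cr = (β + φ')/2 = (64.2 + 21.0)/2 = 42.6°, and the critical height
H_c = (4c'/γ) · sinβ cosφ' / [1 − cos(β − φ')]
    = (4·31.6/18.4) · sin64.2°·cos21.0° / [1 − cos(43.2°)]
    = 6.870 · 0.9003·0.9336 / [1 − 0.7290]
    = 6.870 · 0.8405 / 0.2710
    = 21.30 m

H_c = 21.30 m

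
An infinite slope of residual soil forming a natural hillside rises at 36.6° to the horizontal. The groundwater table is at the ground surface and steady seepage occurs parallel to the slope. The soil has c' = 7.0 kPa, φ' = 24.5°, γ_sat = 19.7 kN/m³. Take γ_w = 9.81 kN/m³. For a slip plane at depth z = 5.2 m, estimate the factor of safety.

With seepage parallel to the slope and the water table at the surface, the effective normal stress on the slip plane uses the buoyant unit weight γ' = γ_sat − γ_w while the driving shear stress uses γ_sat:
FS = [c' + γ' z cos²β tanφ'] / [γ_sat z sinβ cosβ]
γ' = 19.7 − 9.81 = 9.89 kN/m³
Numerator = 7.0 + 9.89·5.2·cos²36.6°·tan24.5° = 7.0 + 9.89·5.2·0.6445·0.4557 = 22.106 kPa
Denominator = 19.7·5.2·sin36.6°·cos36.6° = 19.7·5.2·0.5962·0.8028 = 49.034 kPa
FS = 22.106 / 49.034 = 0.451

FS = 0.45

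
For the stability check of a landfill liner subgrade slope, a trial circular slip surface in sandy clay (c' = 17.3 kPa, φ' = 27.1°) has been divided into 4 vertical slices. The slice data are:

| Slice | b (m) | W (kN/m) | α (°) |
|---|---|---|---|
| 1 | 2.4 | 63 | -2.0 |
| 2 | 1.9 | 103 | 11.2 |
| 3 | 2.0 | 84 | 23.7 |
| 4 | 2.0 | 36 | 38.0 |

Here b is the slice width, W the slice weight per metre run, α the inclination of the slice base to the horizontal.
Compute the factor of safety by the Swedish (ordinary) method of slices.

FS = 3.99

Ordinary method of slices: FS = Σ[c'·Δl_i + (W_i cosα_i)·tanφ'] / Σ W_i sinα_i, with Δl_i = b_i / cosα_i.
Slice 1: Δl = 2.4/cos(-2.0°) = 2.401 m; N'_1 = 63·cos(-2.0°) = 63.0; c'Δl = 41.55; W sinα = -2.2
Slice 2: Δl = 1.9/cos11.2° = 1.937 m; N'_2 = 103·cos11.2° = 101.0; c'Δl = 33.51; W sinα = 20.0
Slice 3: Δl = 2.0/cos23.7° = 2.184 m; N'_3 = 84·cos23.7° = 76.9; c'Δl = 37.79; W sinα = 33.8
Slice 4: Δl = 2.0/cos38.0° = 2.538 m; N'_4 = 36·cos38.0° = 28.4; c'Δl = 43.91; W sinα = 22.2
Σc'Δl = 156.7 kN/m; ΣN' = 269.3 kN/m; ΣW sinα = 73.7 kN/m
Resisting = 156.7 + 269.3·tan27.1° = 156.7 + 137.8 = 294.5 kN/m
FS = 294.5 / 73.7 = 3.995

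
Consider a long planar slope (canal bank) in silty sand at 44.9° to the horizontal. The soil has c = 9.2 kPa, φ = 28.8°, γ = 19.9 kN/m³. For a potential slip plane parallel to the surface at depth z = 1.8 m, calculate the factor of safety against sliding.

FS = 1.07

For an infinite slope with a slip plane parallel to the surface (no pore pressure): FS = [c + γz cos²β tanφ] / [γz sinβ cosβ].
γz = 19.9·1.8 = 35.82 kN/m²
Numerator = 9.2 + 35.82·cos²44.9°·tan28.8° = 9.2 + 35.82·0.5017·0.5498 = 19.080 kPa
Denominator = 35.82·sin44.9°·cos44.9° = 35.82·0.7059·0.7083 = 17.910 kPa
FS = 19.080 / 17.910 = 1.065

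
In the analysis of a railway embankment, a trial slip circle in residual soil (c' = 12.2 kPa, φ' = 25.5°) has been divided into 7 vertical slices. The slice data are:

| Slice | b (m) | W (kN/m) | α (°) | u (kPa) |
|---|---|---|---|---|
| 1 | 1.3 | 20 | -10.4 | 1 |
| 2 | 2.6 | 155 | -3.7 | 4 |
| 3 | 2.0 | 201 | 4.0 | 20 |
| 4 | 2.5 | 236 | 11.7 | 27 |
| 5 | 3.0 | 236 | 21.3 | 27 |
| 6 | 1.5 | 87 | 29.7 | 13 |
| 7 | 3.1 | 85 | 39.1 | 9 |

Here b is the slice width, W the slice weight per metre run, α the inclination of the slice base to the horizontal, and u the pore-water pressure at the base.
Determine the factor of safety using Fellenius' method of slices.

Ordinary method of slices: FS = Σ[c'·Δl_i + (W_i cosα_i − u_i·Δl_i)·tanφ'] / Σ W_i sinα_i, with Δl_i = b_i / cosα_i.
Slice 1: Δl = 1.3/cos(-10.4°) = 1.322 m; N'_1 = 20·cos(-10.4°) − 1·1.322 = 18.3; c'Δl = 16.12; W sinα = -3.6
Slice 2: Δl = 2.6/cos(-3.7°) = 2.605 m; N'_2 = 155·cos(-3.7°) − 4·2.605 = 144.3; c'Δl = 31.79; W sinα = -10.0
Slice 3: Δl = 2.0/cos4.0° = 2.005 m; N'_3 = 201·cos4.0° − 20·2.005 = 160.4; c'Δl = 24.46; W sinα = 14.0
Slice 4: Δl = 2.5/cos11.7° = 2.553 m; N'_4 = 236·cos11.7° − 27·2.553 = 162.2; c'Δl = 31.15; W sinα = 47.9
Slice 5: Δl = 3.0/cos21.3° = 3.220 m; N'_5 = 236·cos21.3° − 27·3.220 = 132.9; c'Δl = 39.28; W sinα = 85.7
Slice 6: Δl = 1.5/cos29.7° = 1.727 m; N'_6 = 87·cos29.7° − 13·1.727 = 53.1; c'Δl = 21.07; W sinα = 43.1
Slice 7: Δl = 3.1/cos39.1° = 3.995 m; N'_7 = 85·cos39.1° − 9·3.995 = 30.0; c'Δl = 48.73; W sinα = 53.6
Σc'Δl = 212.6 kN/m; ΣN' = 701.3 kN/m; ΣW sinα = 230.7 kN/m
Resisting = 212.6 + 701.3·tan25.5° = 212.6 + 334.5 = 547.1 kN/m
FS = 547.1 / 230.7 = 2.371

FS = 2.37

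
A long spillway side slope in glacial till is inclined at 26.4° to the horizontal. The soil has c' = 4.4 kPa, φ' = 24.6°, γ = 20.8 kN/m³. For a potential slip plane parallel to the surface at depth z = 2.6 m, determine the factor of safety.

FS = 1.13

For an infinite slope with a slip plane parallel to the surface (no pore pressure): FS = [c' + γz cos²β tanφ'] / [γz sinβ cosβ].
γz = 20.8·2.6 = 54.08 kN/m²
Numerator = 4.4 + 54.08·cos²26.4°·tan24.6° = 4.4 + 54.08·0.8023·0.4578 = 24.265 kPa
Denominator = 54.08·sin26.4°·cos26.4° = 54.08·0.4446·0.8957 = 21.538 kPa
FS = 24.265 / 21.538 = 1.127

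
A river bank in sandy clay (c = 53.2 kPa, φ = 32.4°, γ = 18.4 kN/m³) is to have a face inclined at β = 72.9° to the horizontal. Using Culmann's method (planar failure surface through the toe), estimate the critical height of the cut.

Culmann's analysis gives the critical failure plane at α_cr = (β + φ)/2 = (72.9 + 32.4)/2 = 52.7°, and the critical height
H_c = (4c/γ) · sinβ cosφ / [1 − cos(β − φ)]
    = (4·53.2/18.4) · sin72.9°·cos32.4° / [1 − cos(40.5°)]
    = 11.565 · 0.9558·0.8443 / [1 − 0.7604]
    = 11.565 · 0.8070 / 0.2396
    = 38.95 m

H_c = 38.95 m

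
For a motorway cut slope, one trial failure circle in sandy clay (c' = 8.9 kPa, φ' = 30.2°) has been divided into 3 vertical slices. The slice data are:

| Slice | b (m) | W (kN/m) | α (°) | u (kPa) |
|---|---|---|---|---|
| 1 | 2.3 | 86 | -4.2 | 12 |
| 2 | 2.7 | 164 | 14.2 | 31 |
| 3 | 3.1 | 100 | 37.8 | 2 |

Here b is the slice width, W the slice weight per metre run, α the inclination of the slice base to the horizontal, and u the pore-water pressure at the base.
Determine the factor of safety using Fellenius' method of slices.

Ordinary method of slices: FS = Σ[c'·Δl_i + (W_i cosα_i − u_i·Δl_i)·tanφ'] / Σ W_i sinα_i, with Δl_i = b_i / cosα_i.
Slice 1: Δl = 2.3/cos(-4.2°) = 2.306 m; N'_1 = 86·cos(-4.2°) − 12·2.306 = 58.1; c'Δl = 20.53; W sinα = -6.3
Slice 2: Δl = 2.7/cos14.2° = 2.785 m; N'_2 = 164·cos14.2° − 31·2.785 = 72.7; c'Δl = 24.79; W sinα = 40.2
Slice 3: Δl = 3.1/cos37.8° = 3.923 m; N'_3 = 100·cos37.8° − 2·3.923 = 71.2; c'Δl = 34.92; W sinα = 61.3
Σc'Δl = 80.2 kN/m; ΣN' = 201.9 kN/m; ΣW sinα = 95.2 kN/m
Resisting = 80.2 + 201.9·tan30.2° = 80.2 + 117.5 = 197.7 kN/m
FS = 197.7 / 95.2 = 2.077

FS = 2.08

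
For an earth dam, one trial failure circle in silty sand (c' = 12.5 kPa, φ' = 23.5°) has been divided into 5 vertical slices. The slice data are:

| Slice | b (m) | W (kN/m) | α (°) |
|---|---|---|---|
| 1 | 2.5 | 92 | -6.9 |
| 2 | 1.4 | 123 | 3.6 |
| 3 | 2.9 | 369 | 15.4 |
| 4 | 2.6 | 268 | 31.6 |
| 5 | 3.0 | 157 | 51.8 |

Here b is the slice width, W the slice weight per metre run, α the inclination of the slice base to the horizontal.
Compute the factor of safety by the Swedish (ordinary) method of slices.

Ordinary method of slices: FS = Σ[c'·Δl_i + (W_i cosα_i)·tanφ'] / Σ W_i sinα_i, with Δl_i = b_i / cosα_i.
Slice 1: Δl = 2.5/cos(-6.9°) = 2.518 m; N'_1 = 92·cos(-6.9°) = 91.3; c'Δl = 31.48; W sinα = -11.1
Slice 2: Δl = 1.4/cos3.6° = 1.403 m; N'_2 = 123·cos3.6° = 122.8; c'Δl = 17.53; W sinα = 7.7
Slice 3: Δl = 2.9/cos15.4° = 3.008 m; N'_3 = 369·cos15.4° = 355.8; c'Δl = 37.60; W sinα = 98.0
Slice 4: Δl = 2.6/cos31.6° = 3.053 m; N'_4 = 268·cos31.6° = 228.3; c'Δl = 38.16; W sinα = 140.4
Slice 5: Δl = 3.0/cos51.8° = 4.851 m; N'_5 = 157·cos51.8° = 97.1; c'Δl = 60.64; W sinα = 123.4
Σc'Δl = 185.4 kN/m; ΣN' = 895.2 kN/m; ΣW sinα = 358.5 kN/m
Resisting = 185.4 + 895.2·tan23.5° = 185.4 + 389.2 = 574.7 kN/m
FS = 574.7 / 358.5 = 1.603

FS = 1.60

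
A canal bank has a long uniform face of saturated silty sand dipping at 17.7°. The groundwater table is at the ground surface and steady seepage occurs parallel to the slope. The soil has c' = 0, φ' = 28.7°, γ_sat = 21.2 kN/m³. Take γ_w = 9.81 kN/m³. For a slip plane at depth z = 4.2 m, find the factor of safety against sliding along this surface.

With seepage parallel to the slope and the water table at the surface, the effective normal stress on the slip plane uses the buoyant unit weight γ' = γ_sat − γ_w while the driving shear stress uses γ_sat:
FS = [c' + γ' z cos²β tanφ'] / [γ_sat z sinβ cosβ]
(For c' = 0 this reduces to FS = (γ'/γ_sat)·tanφ'/tanβ.)
γ' = 21.2 − 9.81 = 11.39 kN/m³
Numerator = 0.0 + 11.39·4.2·cos²17.7°·tan28.7° = 0.0 + 11.39·4.2·0.9076·0.5475 = 23.770 kPa
Denominator = 21.2·4.2·sin17.7°·cos17.7° = 21.2·4.2·0.3040·0.9527 = 25.790 kPa
FS = 23.770 / 25.790 = 0.922

FS = 0.92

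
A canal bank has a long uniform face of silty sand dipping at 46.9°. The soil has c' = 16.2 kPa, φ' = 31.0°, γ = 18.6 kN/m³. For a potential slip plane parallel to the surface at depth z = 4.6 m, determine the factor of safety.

FS = 0.94

For an infinite slope with a slip plane parallel to the surface (no pore pressure): FS = [c' + γz cos²β tanφ'] / [γz sinβ cosβ].
γz = 18.6·4.6 = 85.56 kN/m²
Numerator = 16.2 + 85.56·cos²46.9°·tan31.0° = 16.2 + 85.56·0.4669·0.6009 = 40.201 kPa
Denominator = 85.56·sin46.9°·cos46.9° = 85.56·0.7302·0.6833 = 42.686 kPa
FS = 40.201 / 42.686 = 0.942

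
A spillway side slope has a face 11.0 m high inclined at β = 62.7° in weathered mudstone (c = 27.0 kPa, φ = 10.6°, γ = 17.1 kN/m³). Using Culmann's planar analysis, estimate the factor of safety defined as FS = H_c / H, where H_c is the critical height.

H_c = (4c/γ) · sinβ cosφ / [1 − cos(β − φ)]
    = (4·27.0/17.1) · sin62.7°·cos10.6° / [1 − cos52.1°]
    = 6.316 · 0.8735 / 0.3857 = 14.30 m
FS = H_c / H = 14.30 / 11.0 = 1.300

FS = 1.30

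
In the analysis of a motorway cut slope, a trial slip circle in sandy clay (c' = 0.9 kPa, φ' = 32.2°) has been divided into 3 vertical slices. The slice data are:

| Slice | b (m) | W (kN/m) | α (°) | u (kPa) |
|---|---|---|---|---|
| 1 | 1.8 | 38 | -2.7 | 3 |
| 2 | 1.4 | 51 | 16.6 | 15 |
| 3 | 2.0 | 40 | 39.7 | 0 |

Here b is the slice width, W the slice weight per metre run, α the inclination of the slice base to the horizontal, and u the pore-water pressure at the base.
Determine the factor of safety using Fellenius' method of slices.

FS = 1.62

Ordinary method of slices: FS = Σ[c'·Δl_i + (W_i cosα_i − u_i·Δl_i)·tanφ'] / Σ W_i sinα_i, with Δl_i = b_i / cosα_i.
Slice 1: Δl = 1.8/cos(-2.7°) = 1.802 m; N'_1 = 38·cos(-2.7°) − 3·1.802 = 32.6; c'Δl = 1.62; W sinα = -1.8
Slice 2: Δl = 1.4/cos16.6° = 1.461 m; N'_2 = 51·cos16.6° − 15·1.461 = 27.0; c'Δl = 1.31; W sinα = 14.6
Slice 3: Δl = 2.0/cos39.7° = 2.599 m; N'_3 = 40·cos39.7° − 0·2.599 = 30.8; c'Δl = 2.34; W sinα = 25.6
Σc'Δl = 5.3 kN/m; ΣN' = 90.3 kN/m; ΣW sinα = 38.3 kN/m
Resisting = 5.3 + 90.3·tan32.2° = 5.3 + 56.9 = 62.1 kN/m
FS = 62.1 / 38.3 = 1.621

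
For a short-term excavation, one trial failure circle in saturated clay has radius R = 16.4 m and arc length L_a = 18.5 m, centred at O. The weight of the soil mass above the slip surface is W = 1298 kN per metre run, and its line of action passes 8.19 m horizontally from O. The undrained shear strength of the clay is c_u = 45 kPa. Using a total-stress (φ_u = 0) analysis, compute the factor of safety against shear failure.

Taking moments about the centre O, the resisting moment is provided by the undrained shear strength acting along the arc:
M_R = c_u·L_a·R = 45·18.50·16.4 = 13653.0 kN·m/m
M_D = W·d = 1298·8.19 = 10630.6 kN·m/m
FS = M_R / M_D = 13653.0 / 10630.6 = 1.284

FS = 1.28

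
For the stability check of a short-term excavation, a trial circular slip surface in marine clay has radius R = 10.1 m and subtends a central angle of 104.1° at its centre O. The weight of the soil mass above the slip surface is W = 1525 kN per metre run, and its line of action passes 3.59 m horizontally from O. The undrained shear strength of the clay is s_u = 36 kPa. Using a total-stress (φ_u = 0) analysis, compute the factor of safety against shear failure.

FS = 1.22

Taking moments about the centre O, the resisting moment is provided by the undrained shear strength acting along the arc:
Arc length L_a = R·θ = 10.1·(104.1°·π/180) = 10.1·1.8169 = 18.35 m
M_R = s_u·L_a·R = 36·18.35·10.1 = 6672.3 kN·m/m
M_D = W·d = 1525·3.59 = 5474.8 kN·m/m
FS = M_R / M_D = 6672.3 / 5474.8 = 1.219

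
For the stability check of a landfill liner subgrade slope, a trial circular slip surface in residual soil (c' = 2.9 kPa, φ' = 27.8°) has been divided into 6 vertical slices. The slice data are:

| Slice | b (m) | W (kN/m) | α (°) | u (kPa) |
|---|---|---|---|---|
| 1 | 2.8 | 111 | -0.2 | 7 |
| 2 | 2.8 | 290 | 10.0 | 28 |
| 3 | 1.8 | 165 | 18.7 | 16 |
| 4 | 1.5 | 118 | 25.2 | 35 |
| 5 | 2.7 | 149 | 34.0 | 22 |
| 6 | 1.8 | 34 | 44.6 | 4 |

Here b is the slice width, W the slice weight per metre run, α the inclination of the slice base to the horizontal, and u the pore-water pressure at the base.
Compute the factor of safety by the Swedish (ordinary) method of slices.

Ordinary method of slices: FS = Σ[c'·Δl_i + (W_i cosα_i − u_i·Δl_i)·tanφ'] / Σ W_i sinα_i, with Δl_i = b_i / cosα_i.
Slice 1: Δl = 2.8/cos(-0.2°) = 2.800 m; N'_1 = 111·cos(-0.2°) − 7·2.800 = 91.4; c'Δl = 8.12; W sinα = -0.4
Slice 2: Δl = 2.8/cos10.0° = 2.843 m; N'_2 = 290·cos10.0° − 28·2.843 = 206.0; c'Δl = 8.25; W sinα = 50.4
Slice 3: Δl = 1.8/cos18.7° = 1.900 m; N'_3 = 165·cos18.7° − 16·1.900 = 125.9; c'Δl = 5.51; W sinα = 52.9
Slice 4: Δl = 1.5/cos25.2° = 1.658 m; N'_4 = 118·cos25.2° − 35·1.658 = 48.7; c'Δl = 4.81; W sinα = 50.2
Slice 5: Δl = 2.7/cos34.0° = 3.257 m; N'_5 = 149·cos34.0° − 22·3.257 = 51.9; c'Δl = 9.44; W sinα = 83.3
Slice 6: Δl = 1.8/cos44.6° = 2.528 m; N'_6 = 34·cos44.6° − 4·2.528 = 14.1; c'Δl = 7.33; W sinα = 23.9
Σc'Δl = 43.5 kN/m; ΣN' = 538.0 kN/m; ΣW sinα = 260.3 kN/m
Resisting = 43.5 + 538.0·tan27.8° = 43.5 + 283.7 = 327.1 kN/m
FS = 327.1 / 260.3 = 1.257

FS = 1.26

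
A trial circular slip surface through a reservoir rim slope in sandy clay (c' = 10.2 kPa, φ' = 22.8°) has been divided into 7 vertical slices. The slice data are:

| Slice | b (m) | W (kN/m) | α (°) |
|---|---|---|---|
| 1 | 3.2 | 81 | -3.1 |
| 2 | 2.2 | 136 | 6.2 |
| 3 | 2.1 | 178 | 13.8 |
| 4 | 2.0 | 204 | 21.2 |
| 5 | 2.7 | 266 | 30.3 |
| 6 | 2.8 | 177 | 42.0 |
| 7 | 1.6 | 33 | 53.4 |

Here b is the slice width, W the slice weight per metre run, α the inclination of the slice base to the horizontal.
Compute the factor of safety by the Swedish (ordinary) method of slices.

Ordinary method of slices: FS = Σ[c'·Δl_i + (W_i cosα_i)·tanφ'] / Σ W_i sinα_i, with Δl_i = b_i / cosα_i.
Slice 1: Δl = 3.2/cos(-3.1°) = 3.205 m; N'_1 = 81·cos(-3.1°) = 80.9; c'Δl = 32.69; W sinα = -4.4
Slice 2: Δl = 2.2/cos6.2° = 2.213 m; N'_2 = 136·cos6.2° = 135.2; c'Δl = 22.57; W sinα = 14.7
Slice 3: Δl = 2.1/cos13.8° = 2.162 m; N'_3 = 178·cos13.8° = 172.9; c'Δl = 22.06; W sinα = 42.5
Slice 4: Δl = 2.0/cos21.2° = 2.145 m; N'_4 = 204·cos21.2° = 190.2; c'Δl = 21.88; W sinα = 73.8
Slice 5: Δl = 2.7/cos30.3° = 3.127 m; N'_5 = 266·cos30.3° = 229.7; c'Δl = 31.90; W sinα = 134.2
Slice 6: Δl = 2.8/cos42.0° = 3.768 m; N'_6 = 177·cos42.0° = 131.5; c'Δl = 38.43; W sinα = 118.4
Slice 7: Δl = 1.6/cos53.4° = 2.684 m; N'_7 = 33·cos53.4° = 19.7; c'Δl = 27.37; W sinα = 26.5
Σc'Δl = 196.9 kN/m; ΣN' = 960.0 kN/m; ΣW sinα = 405.7 kN/m
Resisting = 196.9 + 960.0·tan22.8° = 196.9 + 403.6 = 600.5 kN/m
FS = 600.5 / 405.7 = 1.480

FS = 1.48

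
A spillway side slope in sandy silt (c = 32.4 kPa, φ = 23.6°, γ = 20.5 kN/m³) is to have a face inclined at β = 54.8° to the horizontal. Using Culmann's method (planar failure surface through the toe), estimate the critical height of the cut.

H_c = 32.73 m

Culmann's analysis gives the critical failure plane at α_cr = (β + φ)/2 = (54.8 + 23.6)/2 = 39.2°, and the critical height
H_c = (4c/γ) · sinβ cosφ / [1 − cos(β − φ)]
    = (4·32.4/20.5) · sin54.8°·cos23.6° / [1 − cos(31.2°)]
    = 6.322 · 0.8171·0.9164 / [1 − 0.8554]
    = 6.322 · 0.7488 / 0.1446
    = 32.73 m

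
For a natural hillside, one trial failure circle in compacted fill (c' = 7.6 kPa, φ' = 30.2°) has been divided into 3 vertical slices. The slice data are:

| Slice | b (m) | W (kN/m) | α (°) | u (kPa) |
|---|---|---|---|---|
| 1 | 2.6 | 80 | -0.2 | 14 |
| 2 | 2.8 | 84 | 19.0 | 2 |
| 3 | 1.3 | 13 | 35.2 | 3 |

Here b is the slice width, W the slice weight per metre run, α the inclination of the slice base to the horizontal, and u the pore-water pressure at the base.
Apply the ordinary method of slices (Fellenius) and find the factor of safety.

FS = 3.64

Ordinary method of slices: FS = Σ[c'·Δl_i + (W_i cosα_i − u_i·Δl_i)·tanφ'] / Σ W_i sinα_i, with Δl_i = b_i / cosα_i.
Slice 1: Δl = 2.6/cos(-0.2°) = 2.600 m; N'_1 = 80·cos(-0.2°) − 14·2.600 = 43.6; c'Δl = 19.76; W sinα = -0.3
Slice 2: Δl = 2.8/cos19.0° = 2.961 m; N'_2 = 84·cos19.0° − 2·2.961 = 73.5; c'Δl = 22.51; W sinα = 27.3
Slice 3: Δl = 1.3/cos35.2° = 1.591 m; N'_3 = 13·cos35.2° − 3·1.591 = 5.9; c'Δl = 12.09; W sinα = 7.5
Σc'Δl = 54.4 kN/m; ΣN' = 123.0 kN/m; ΣW sinα = 34.6 kN/m
Resisting = 54.4 + 123.0·tan30.2° = 54.4 + 71.6 = 125.9 kN/m
FS = 125.9 / 34.6 = 3.643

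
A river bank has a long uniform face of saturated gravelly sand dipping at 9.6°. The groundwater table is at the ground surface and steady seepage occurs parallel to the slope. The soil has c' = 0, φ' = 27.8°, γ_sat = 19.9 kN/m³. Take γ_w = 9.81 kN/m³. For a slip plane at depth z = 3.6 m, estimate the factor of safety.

FS = 1.58

With seepage parallel to the slope and the water table at the surface, the effective normal stress on the slip plane uses the buoyant unit weight γ' = γ_sat − γ_w while the driving shear stress uses γ_sat:
FS = [c' + γ' z cos²β tanφ'] / [γ_sat z sinβ cosβ]
(For c' = 0 this reduces to FS = (γ'/γ_sat)·tanφ'/tanβ.)
γ' = 19.9 − 9.81 = 10.09 kN/m³
Numerator = 0.0 + 10.09·3.6·cos²9.6°·tan27.8° = 0.0 + 10.09·3.6·0.9722·0.5272 = 18.619 kPa
Denominator = 19.9·3.6·sin9.6°·cos9.6° = 19.9·3.6·0.1668·0.9860 = 11.780 kPa
FS = 18.619 / 11.780 = 1.581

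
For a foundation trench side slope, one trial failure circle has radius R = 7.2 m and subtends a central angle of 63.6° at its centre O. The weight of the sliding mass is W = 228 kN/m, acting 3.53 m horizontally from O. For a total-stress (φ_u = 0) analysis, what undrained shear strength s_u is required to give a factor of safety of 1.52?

s_u = 21.3 kPa

FS = s_u·L_a·R / (W·d), so s_u = FS·W·d / (L_a·R).
Arc length L_a = R·θ = 7.2·(63.6°·π/180) = 7.2·1.1100 = 7.99 m
s_u = 1.52·228·3.53 / (7.99·7.2) = 1223.4 / 57.54 = 21.26 kPa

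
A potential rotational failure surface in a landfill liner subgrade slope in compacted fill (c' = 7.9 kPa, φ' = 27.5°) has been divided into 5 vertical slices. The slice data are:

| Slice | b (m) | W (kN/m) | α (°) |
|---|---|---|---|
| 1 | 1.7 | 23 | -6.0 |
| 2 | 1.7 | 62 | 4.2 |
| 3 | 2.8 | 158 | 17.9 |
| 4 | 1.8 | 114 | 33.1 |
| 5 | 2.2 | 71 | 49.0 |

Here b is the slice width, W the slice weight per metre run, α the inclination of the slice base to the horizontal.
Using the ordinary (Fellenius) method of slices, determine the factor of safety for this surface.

FS = 1.74

Ordinary method of slices: FS = Σ[c'·Δl_i + (W_i cosα_i)·tanφ'] / Σ W_i sinα_i, with Δl_i = b_i / cosα_i.
Slice 1: Δl = 1.7/cos(-6.0°) = 1.709 m; N'_1 = 23·cos(-6.0°) = 22.9; c'Δl = 13.50; W sinα = -2.4
Slice 2: Δl = 1.7/cos4.2° = 1.705 m; N'_2 = 62·cos4.2° = 61.8; c'Δl = 13.47; W sinα = 4.5
Slice 3: Δl = 2.8/cos17.9° = 2.942 m; N'_3 = 158·cos17.9° = 150.4; c'Δl = 23.25; W sinα = 48.6
Slice 4: Δl = 1.8/cos33.1° = 2.149 m; N'_4 = 114·cos33.1° = 95.5; c'Δl = 16.97; W sinα = 62.3
Slice 5: Δl = 2.2/cos49.0° = 3.353 m; N'_5 = 71·cos49.0° = 46.6; c'Δl = 26.49; W sinα = 53.6
Σc'Δl = 93.7 kN/m; ΣN' = 377.1 kN/m; ΣW sinα = 166.5 kN/m
Resisting = 93.7 + 377.1·tan27.5° = 93.7 + 196.3 = 290.0 kN/m
FS = 290.0 / 166.5 = 1.741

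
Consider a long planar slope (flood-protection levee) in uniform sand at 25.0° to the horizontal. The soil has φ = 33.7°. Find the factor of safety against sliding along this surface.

For a dry cohesionless infinite slope the factor of safety is FS = tanφ / tanβ.
FS = tan33.7° / tan25.0° = 0.6669 / 0.4663 = 1.430

FS = 1.43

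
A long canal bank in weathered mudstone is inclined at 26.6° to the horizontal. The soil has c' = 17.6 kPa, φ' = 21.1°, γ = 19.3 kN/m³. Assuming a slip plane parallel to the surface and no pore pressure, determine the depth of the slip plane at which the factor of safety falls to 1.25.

z = 4.75 m

Setting FS = 1.25 in FS = [c' + γz cos²β tanφ'] / [γz sinβ cosβ] and solving for z:
z = c' / [γ cosβ (FS·sinβ − cosβ·tanφ')]
  = 17.6 / [19.3·cos26.6°·(1.25·sin26.6° − cos26.6°·tan21.1°)]
  = 17.6 / [19.3·0.8942·(1.25·0.4478 − 0.8942·0.3859)]
  = 17.6 / 3.7047 = 4.751 m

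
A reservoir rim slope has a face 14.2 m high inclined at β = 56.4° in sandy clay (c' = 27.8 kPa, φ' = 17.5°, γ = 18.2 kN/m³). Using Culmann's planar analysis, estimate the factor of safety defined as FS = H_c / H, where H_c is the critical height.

FS = 1.54

H_c = (4c'/γ) · sinβ cosφ' / [1 − cos(β − φ')]
    = (4·27.8/18.2) · sin56.4°·cos17.5° / [1 − cos38.9°]
    = 6.110 · 0.7944 / 0.2218 = 21.89 m
FS = H_c / H = 21.89 / 14.2 = 1.541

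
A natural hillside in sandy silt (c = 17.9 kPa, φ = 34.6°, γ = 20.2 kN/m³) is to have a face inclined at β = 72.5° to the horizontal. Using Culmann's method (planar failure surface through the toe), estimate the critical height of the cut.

H_c = 13.19 m

Culmann's analysis gives the critical failure plane at α_cr = (β + φ)/2 = (72.5 + 34.6)/2 = 53.5°, and the critical height
H_c = (4c/γ) · sinβ cosφ / [1 − cos(β − φ)]
    = (4·17.9/20.2) · sin72.5°·cos34.6° / [1 − cos(37.9°)]
    = 3.545 · 0.9537·0.8231 / [1 − 0.7891]
    = 3.545 · 0.7850 / 0.2109
    = 13.19 m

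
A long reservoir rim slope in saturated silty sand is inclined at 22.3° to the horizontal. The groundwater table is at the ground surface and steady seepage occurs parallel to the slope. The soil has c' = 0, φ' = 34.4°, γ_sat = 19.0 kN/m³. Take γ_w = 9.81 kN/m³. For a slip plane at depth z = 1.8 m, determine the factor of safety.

With seepage parallel to the slope and the water table at the surface, the effective normal stress on the slip plane uses the buoyant unit weight γ' = γ_sat − γ_w while the driving shear stress uses γ_sat:
FS = [c' + γ' z cos²β tanφ'] / [γ_sat z sinβ cosβ]
(For c' = 0 this reduces to FS = (γ'/γ_sat)·tanφ'/tanβ.)
γ' = 19.0 − 9.81 = 9.19 kN/m³
Numerator = 0.0 + 9.19·1.8·cos²22.3°·tan34.4° = 0.0 + 9.19·1.8·0.8560·0.6847 = 9.696 kPa
Denominator = 19.0·1.8·sin22.3°·cos22.3° = 19.0·1.8·0.3795·0.9252 = 12.007 kPa
FS = 9.696 / 12.007 = 0.808

FS = 0.81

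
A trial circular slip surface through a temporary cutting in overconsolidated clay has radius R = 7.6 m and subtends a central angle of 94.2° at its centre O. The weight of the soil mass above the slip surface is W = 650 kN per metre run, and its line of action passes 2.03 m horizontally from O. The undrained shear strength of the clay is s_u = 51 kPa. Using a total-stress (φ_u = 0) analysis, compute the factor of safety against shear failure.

Taking moments about the centre O, the resisting moment is provided by the undrained shear strength acting along the arc:
Arc length L_a = R·θ = 7.6·(94.2°·π/180) = 7.6·1.6441 = 12.50 m
M_R = s_u·L_a·R = 51·12.50·7.6 = 4843.1 kN·m/m
M_D = W·d = 650·2.03 = 1319.5 kN·m/m
FS = M_R / M_D = 4843.1 / 1319.5 = 3.670

FS = 3.67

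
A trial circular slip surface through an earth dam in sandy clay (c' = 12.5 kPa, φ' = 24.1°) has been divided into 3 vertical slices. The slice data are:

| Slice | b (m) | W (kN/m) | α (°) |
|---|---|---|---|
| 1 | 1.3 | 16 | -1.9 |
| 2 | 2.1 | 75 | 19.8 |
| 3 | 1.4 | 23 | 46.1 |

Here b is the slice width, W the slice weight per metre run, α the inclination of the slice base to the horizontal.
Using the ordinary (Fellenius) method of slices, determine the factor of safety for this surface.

FS = 2.78

Ordinary method of slices: FS = Σ[c'·Δl_i + (W_i cosα_i)·tanφ'] / Σ W_i sinα_i, with Δl_i = b_i / cosα_i.
Slice 1: Δl = 1.3/cos(-1.9°) = 1.301 m; N'_1 = 16·cos(-1.9°) = 16.0; c'Δl = 16.26; W sinα = -0.5
Slice 2: Δl = 2.1/cos19.8° = 2.232 m; N'_2 = 75·cos19.8° = 70.6; c'Δl = 27.90; W sinα = 25.4
Slice 3: Δl = 1.4/cos46.1° = 2.019 m; N'_3 = 23·cos46.1° = 15.9; c'Δl = 25.24; W sinα = 16.6
Σc'Δl = 69.4 kN/m; ΣN' = 102.5 kN/m; ΣW sinα = 41.4 kN/m
Resisting = 69.4 + 102.5·tan24.1° = 69.4 + 45.9 = 115.2 kN/m
FS = 115.2 / 41.4 = 2.781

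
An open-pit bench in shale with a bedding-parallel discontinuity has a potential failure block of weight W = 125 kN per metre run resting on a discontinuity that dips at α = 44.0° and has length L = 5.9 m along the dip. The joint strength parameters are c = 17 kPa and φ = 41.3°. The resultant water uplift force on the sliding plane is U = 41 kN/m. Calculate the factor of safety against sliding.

FS = 1.65

Resolving the block weight along and normal to the plane and applying the Mohr–Coulomb strength on the joint:
N' = W cosα − U = 125·cos44.0° − 41 = 48.9 kN/m
Driving force T = W sinα = 125·sin44.0° = 86.8 kN/m
Resisting force R = c·L + N'·tanφ = 17·5.9 + 48.9·tan41.3° = 100.3 + 43.0 = 143.3 kN/m
FS = R / T = 143.3 / 86.8 = 1.650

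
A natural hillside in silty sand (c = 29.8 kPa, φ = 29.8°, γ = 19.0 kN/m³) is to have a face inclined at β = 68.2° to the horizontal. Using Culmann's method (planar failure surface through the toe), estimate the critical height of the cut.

H_c = 23.37 m

Culmann's analysis gives the critical failure plane at α_cr = (β + φ)/2 = (68.2 + 29.8)/2 = 49.0°, and the critical height
H_c = (4c/γ) · sinβ cosφ / [1 − cos(β − φ)]
    = (4·29.8/19.0) · sin68.2°·cos29.8° / [1 − cos(38.4°)]
    = 6.274 · 0.9285·0.8678 / [1 − 0.7837]
    = 6.274 · 0.8057 / 0.2163
    = 23.37 m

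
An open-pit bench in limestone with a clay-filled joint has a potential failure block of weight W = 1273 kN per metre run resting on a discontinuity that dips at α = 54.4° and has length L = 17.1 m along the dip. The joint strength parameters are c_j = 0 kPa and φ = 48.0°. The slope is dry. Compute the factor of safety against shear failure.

FS = 0.80

Resolving the block weight along and normal to the plane and applying the Mohr–Coulomb strength on the joint:
N' = W cosα = 1273·cos54.4° = 741.0 kN/m
Driving force T = W sinα = 1273·sin54.4° = 1035.1 kN/m
Resisting force R = c_j·L + N'·tanφ = 0·17.1 + 741.0·tan48.0° = 0.0 + 823.0 = 823.0 kN/m
FS = R / T = 823.0 / 1035.1 = 0.795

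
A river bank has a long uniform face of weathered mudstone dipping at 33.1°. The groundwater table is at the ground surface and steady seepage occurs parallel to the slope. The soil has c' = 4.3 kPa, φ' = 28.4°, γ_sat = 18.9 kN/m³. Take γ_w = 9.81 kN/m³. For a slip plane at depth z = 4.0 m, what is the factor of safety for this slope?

With seepage parallel to the slope and the water table at the surface, the effective normal stress on the slip plane uses the buoyant unit weight γ' = γ_sat − γ_w while the driving shear stress uses γ_sat:
FS = [c' + γ' z cos²β tanφ'] / [γ_sat z sinβ cosβ]
γ' = 18.9 − 9.81 = 9.09 kN/m³
Numerator = 4.3 + 9.09·4.0·cos²33.1°·tan28.4° = 4.3 + 9.09·4.0·0.7018·0.5407 = 18.097 kPa
Denominator = 18.9·4.0·sin33.1°·cos33.1° = 18.9·4.0·0.5461·0.8377 = 34.585 kPa
FS = 18.097 / 34.585 = 0.523

FS = 0.52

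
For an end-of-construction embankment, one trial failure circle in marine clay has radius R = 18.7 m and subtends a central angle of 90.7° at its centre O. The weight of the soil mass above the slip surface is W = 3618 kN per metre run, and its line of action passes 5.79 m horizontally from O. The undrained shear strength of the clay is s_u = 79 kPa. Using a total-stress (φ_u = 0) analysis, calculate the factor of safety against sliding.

Taking moments about the centre O, the resisting moment is provided by the undrained shear strength acting along the arc:
Arc length L_a = R·θ = 18.7·(90.7°·π/180) = 18.7·1.5830 = 29.60 m
M_R = s_u·L_a·R = 79·29.60·18.7 = 43731.6 kN·m/m
M_D = W·d = 3618·5.79 = 20948.2 kN·m/m
FS = M_R / M_D = 43731.6 / 20948.2 = 2.088

FS = 2.09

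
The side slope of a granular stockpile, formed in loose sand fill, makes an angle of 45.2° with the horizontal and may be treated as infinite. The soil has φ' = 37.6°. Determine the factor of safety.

FS = 0.76

For a dry cohesionless infinite slope the factor of safety is FS = tanφ' / tanβ.
FS = tan37.6° / tan45.2° = 0.7701 / 1.0070 = 0.765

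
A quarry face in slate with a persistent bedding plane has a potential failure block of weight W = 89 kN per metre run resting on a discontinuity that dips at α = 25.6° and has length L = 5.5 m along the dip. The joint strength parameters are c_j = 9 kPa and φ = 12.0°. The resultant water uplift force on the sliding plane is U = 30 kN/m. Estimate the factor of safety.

Resolving the block weight along and normal to the plane and applying the Mohr–Coulomb strength on the joint:
N' = W cosα − U = 89·cos25.6° − 30 = 50.3 kN/m
Driving force T = W sinα = 89·sin25.6° = 38.5 kN/m
Resisting force R = c_j·L + N'·tanφ = 9·5.5 + 50.3·tan12.0° = 49.5 + 10.7 = 60.2 kN/m
FS = R / T = 60.2 / 38.5 = 1.565

FS = 1.57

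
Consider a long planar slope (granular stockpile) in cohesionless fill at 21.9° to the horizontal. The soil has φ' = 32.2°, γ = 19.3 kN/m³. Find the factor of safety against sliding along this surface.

FS = 1.57

For a dry cohesionless infinite slope the factor of safety is FS = tanφ' / tanβ.
FS = tan32.2° / tan21.9° = 0.6297 / 0.4020 = 1.567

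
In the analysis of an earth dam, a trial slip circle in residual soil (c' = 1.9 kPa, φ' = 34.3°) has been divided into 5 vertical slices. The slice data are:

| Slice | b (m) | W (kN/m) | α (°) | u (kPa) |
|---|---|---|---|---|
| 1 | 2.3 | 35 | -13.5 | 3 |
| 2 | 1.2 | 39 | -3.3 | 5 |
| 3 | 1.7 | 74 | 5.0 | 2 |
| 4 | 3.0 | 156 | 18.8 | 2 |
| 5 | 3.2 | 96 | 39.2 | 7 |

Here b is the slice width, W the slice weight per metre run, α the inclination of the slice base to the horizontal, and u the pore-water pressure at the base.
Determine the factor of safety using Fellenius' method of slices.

FS = 2.24

Ordinary method of slices: FS = Σ[c'·Δl_i + (W_i cosα_i − u_i·Δl_i)·tanφ'] / Σ W_i sinα_i, with Δl_i = b_i / cosα_i.
Slice 1: Δl = 2.3/cos(-13.5°) = 2.365 m; N'_1 = 35·cos(-13.5°) − 3·2.365 = 26.9; c'Δl = 4.49; W sinα = -8.2
Slice 2: Δl = 1.2/cos(-3.3°) = 1.202 m; N'_2 = 39·cos(-3.3°) − 5·1.202 = 32.9; c'Δl = 2.28; W sinα = -2.2
Slice 3: Δl = 1.7/cos5.0° = 1.706 m; N'_3 = 74·cos5.0° − 2·1.706 = 70.3; c'Δl = 3.24; W sinα = 6.4
Slice 4: Δl = 3.0/cos18.8° = 3.169 m; N'_4 = 156·cos18.8° − 2·3.169 = 141.3; c'Δl = 6.02; W sinα = 50.3
Slice 5: Δl = 3.2/cos39.2° = 4.129 m; N'_5 = 96·cos39.2° − 7·4.129 = 45.5; c'Δl = 7.85; W sinα = 60.7
Σc'Δl = 23.9 kN/m; ΣN' = 317.0 kN/m; ΣW sinα = 107.0 kN/m
Resisting = 23.9 + 317.0·tan34.3° = 23.9 + 216.2 = 240.1 kN/m
FS = 240.1 / 107.0 = 2.245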